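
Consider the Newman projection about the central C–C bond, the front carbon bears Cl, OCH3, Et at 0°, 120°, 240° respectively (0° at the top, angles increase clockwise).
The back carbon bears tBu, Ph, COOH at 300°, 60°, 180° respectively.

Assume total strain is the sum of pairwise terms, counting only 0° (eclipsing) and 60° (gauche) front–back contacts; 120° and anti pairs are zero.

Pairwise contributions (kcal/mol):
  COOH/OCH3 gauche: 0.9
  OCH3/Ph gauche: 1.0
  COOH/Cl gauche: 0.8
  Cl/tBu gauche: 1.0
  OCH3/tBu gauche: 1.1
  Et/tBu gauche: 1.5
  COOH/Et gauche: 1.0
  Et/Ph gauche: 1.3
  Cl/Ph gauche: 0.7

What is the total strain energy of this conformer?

This conformer (staggered): Cl(0°)/tBu(300°) gauche 1.0; Cl(0°)/Ph(60°) gauche 0.7; OCH3(120°)/Ph(60°) gauche 1.0; OCH3(120°)/COOH(180°) gauche 0.9; Et(240°)/tBu(300°) gauche 1.5; Et(240°)/COOH(180°) gauche 1.0 → 6.1 kcal/mol.

6.1 kcal/mol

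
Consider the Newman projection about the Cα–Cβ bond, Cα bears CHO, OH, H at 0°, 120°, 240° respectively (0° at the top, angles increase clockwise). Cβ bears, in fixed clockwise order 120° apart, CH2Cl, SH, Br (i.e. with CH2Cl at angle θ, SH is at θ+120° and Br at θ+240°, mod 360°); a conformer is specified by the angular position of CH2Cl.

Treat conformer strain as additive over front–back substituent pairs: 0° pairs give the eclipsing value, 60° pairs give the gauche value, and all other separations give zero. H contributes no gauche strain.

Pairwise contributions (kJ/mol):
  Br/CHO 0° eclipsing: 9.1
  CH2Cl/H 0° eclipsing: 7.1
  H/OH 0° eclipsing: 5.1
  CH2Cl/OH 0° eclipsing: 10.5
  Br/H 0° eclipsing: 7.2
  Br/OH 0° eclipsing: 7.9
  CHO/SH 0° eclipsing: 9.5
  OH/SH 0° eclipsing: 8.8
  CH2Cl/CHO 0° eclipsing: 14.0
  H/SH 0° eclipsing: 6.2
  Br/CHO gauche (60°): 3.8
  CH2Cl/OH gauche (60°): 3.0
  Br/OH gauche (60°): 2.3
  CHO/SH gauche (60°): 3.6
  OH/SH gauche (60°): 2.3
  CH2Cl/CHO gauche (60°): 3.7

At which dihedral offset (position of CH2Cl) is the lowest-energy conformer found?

CH2Cl at 0° (eclipsed): CHO–CH2Cl eclipsed, OH–SH eclipsed, H–Br eclipsed; 14.0 + 8.8 + 7.2 = 30.0 kJ/mol.
CH2Cl at 60° (staggered): CHO–CH2Cl gauche, CHO–Br gauche, OH–CH2Cl gauche, OH–SH gauche; 3.7 + 3.8 + 3.0 + 2.3 = 12.8 kJ/mol.
CH2Cl at 120° (eclipsed): CHO–Br eclipsed, OH–CH2Cl eclipsed, H–SH eclipsed; 9.1 + 10.5 + 6.2 = 25.8 kJ/mol.
CH2Cl at 180° (staggered): CHO–SH gauche, CHO–Br gauche, OH–CH2Cl gauche, OH–Br gauche; 3.6 + 3.8 + 3.0 + 2.3 = 12.7 kJ/mol.
CH2Cl at 240° (eclipsed): CHO–SH eclipsed, OH–Br eclipsed, H–CH2Cl eclipsed; 9.5 + 7.9 + 7.1 = 24.5 kJ/mol.
CH2Cl at 300° (staggered): CHO–CH2Cl gauche, CHO–SH gauche, OH–SH gauche, OH–Br gauche; 3.7 + 3.6 + 2.3 + 2.3 = 11.9 kJ/mol.
The minimum (11.9 kJ/mol) occurs with CH2Cl at 300°.

300°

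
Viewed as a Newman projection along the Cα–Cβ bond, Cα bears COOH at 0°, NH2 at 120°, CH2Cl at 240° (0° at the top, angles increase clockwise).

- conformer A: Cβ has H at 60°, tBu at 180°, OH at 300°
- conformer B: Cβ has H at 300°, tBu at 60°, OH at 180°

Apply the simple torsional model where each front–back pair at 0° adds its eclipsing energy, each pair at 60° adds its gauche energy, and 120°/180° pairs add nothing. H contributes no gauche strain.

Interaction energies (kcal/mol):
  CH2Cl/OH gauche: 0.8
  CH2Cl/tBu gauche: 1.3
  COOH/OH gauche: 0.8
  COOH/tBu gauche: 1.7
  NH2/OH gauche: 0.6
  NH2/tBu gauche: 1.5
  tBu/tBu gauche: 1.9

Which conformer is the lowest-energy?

A

A (staggered): COOH(0°)/OH(300°) gauche 0.8; NH2(120°)/tBu(180°) gauche 1.5; CH2Cl(240°)/tBu(180°) gauche 1.3; CH2Cl(240°)/OH(300°) gauche 0.8 → 4.4 kcal/mol.
B (staggered): COOH(0°)/tBu(60°) gauche 1.7; NH2(120°)/tBu(60°) gauche 1.5; NH2(120°)/OH(180°) gauche 0.6; CH2Cl(240°)/OH(180°) gauche 0.8 → 4.6 kcal/mol.
A has the lowest total (4.4 kcal/mol).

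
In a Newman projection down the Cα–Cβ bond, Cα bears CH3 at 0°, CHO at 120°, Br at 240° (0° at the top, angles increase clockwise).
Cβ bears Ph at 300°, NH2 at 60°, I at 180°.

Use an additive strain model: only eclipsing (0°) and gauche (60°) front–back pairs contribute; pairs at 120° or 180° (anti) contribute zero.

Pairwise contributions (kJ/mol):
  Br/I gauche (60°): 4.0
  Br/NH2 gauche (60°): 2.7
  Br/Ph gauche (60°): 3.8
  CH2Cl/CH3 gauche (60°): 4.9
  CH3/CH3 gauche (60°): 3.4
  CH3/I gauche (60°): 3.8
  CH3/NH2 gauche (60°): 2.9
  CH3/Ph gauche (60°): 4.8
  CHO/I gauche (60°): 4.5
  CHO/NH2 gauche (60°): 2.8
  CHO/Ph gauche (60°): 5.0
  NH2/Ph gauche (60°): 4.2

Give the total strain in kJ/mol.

This conformer (staggered): CH3–Ph gauche, CH3–NH2 gauche, CHO–NH2 gauche, CHO–I gauche, Br–Ph gauche, Br–I gauche; 4.8 + 2.9 + 2.8 + 4.5 + 3.8 + 4.0 = 22.8 kJ/mol.

22.8 kJ/mol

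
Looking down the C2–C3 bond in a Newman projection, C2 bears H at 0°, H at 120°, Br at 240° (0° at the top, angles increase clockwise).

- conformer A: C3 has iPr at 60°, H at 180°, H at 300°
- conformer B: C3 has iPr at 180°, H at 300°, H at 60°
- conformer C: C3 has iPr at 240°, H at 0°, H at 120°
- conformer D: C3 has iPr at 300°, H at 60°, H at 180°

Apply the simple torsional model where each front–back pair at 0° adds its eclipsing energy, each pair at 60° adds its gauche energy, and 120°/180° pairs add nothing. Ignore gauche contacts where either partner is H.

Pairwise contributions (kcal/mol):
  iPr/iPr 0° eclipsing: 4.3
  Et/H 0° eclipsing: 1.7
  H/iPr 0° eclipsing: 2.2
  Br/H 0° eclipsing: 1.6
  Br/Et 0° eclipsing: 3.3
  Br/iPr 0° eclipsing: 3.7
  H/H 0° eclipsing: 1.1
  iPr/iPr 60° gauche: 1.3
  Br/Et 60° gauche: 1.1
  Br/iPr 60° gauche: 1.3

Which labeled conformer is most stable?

A (staggered): no non-H gauche contacts → 0.0 kcal/mol.
B is staggered. Br at 240° is gauche with iPr at 180° (1.3). Total 1.3 kcal/mol.
C is eclipsed. H at 0° is eclipsed with H at 0° (1.1); H at 120° is eclipsed with H at 120° (1.1); Br at 240° is eclipsed with iPr at 240° (3.7). Total 5.9 kcal/mol.
D is staggered. Br at 240° is gauche with iPr at 300° (1.3). Total 1.3 kcal/mol.
A has the lowest total (0.0 kcal/mol).

A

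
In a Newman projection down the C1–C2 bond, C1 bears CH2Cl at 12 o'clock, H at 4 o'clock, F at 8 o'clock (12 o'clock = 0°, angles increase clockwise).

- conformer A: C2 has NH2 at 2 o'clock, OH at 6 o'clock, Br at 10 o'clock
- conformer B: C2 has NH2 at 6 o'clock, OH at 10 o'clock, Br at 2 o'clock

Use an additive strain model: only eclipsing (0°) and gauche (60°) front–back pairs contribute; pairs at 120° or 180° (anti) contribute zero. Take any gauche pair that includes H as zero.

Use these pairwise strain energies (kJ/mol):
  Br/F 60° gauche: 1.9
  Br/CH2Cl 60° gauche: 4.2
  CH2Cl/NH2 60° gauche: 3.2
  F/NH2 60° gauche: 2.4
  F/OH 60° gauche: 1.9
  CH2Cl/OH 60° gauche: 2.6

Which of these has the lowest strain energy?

A (staggered): CH2Cl–NH2 gauche, CH2Cl–Br gauche, F–OH gauche, F–Br gauche; 3.2 + 4.2 + 1.9 + 1.9 = 11.2 kJ/mol.
B (staggered): CH2Cl–OH gauche, CH2Cl–Br gauche, F–NH2 gauche, F–OH gauche; 2.6 + 4.2 + 2.4 + 1.9 = 11.1 kJ/mol.
B has the lowest total (11.1 kJ/mol).

B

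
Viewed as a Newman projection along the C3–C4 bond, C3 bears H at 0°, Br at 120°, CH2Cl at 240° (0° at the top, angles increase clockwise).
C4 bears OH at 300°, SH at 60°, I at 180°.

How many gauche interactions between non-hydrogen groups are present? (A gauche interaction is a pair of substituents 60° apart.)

Non-H gauche pairs: Br(120°)/SH(60°); Br(120°)/I(180°); CH2Cl(240°)/OH(300°); CH2Cl(240°)/I(180°) — 4 interactions.

4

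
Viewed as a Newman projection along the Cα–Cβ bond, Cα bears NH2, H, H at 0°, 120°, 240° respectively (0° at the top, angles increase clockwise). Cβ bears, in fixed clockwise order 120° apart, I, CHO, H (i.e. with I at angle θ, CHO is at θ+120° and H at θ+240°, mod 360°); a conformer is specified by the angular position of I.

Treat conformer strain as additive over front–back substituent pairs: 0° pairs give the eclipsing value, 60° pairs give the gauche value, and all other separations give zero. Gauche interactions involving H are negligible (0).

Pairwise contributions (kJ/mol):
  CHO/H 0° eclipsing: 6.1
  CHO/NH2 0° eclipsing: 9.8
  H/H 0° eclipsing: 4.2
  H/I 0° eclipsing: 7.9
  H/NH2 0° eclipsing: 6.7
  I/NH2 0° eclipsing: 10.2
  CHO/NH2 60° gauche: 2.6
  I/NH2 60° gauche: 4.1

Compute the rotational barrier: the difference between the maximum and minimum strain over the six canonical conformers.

I at 0° is eclipsed. NH2 at 0° is eclipsed with I at 0° (10.2); H at 120° is eclipsed with CHO at 120° (6.1); H at 240° is eclipsed with H at 240° (4.2). Total 20.5 kJ/mol.
I at 60° is staggered. NH2 at 0° is gauche with I at 60° (4.1). Total 4.1 kJ/mol.
I at 120° is eclipsed. NH2 at 0° is eclipsed with H at 0° (6.7); H at 120° is eclipsed with I at 120° (7.9); H at 240° is eclipsed with CHO at 240° (6.1). Total 20.7 kJ/mol.
I at 180° is staggered. NH2 at 0° is gauche with CHO at 300° (2.6). Total 2.6 kJ/mol.
I at 240° is eclipsed. NH2 at 0° is eclipsed with CHO at 0° (9.8); H at 120° is eclipsed with H at 120° (4.2); H at 240° is eclipsed with I at 240° (7.9). Total 21.9 kJ/mol.
I at 300° is staggered. NH2 at 0° is gauche with I at 300° (4.1); NH2 at 0° is gauche with CHO at 60° (2.6). Total 6.7 kJ/mol.
Max at 240° (21.9 kJ/mol), min at 180° (2.6 kJ/mol); barrier = 19.3 kJ/mol.

19.3 kJ/mol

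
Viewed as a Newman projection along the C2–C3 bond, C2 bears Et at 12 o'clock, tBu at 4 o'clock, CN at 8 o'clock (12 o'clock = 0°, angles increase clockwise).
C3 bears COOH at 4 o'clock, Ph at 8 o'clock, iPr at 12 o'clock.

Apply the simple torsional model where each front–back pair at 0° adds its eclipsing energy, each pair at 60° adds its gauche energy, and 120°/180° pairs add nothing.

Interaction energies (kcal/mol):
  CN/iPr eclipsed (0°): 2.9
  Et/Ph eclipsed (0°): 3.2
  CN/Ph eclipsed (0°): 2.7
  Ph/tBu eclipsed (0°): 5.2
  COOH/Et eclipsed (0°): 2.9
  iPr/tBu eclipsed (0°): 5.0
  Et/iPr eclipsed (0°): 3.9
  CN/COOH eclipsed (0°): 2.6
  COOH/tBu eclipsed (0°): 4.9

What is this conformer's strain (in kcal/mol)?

This conformer (eclipsed): Et–iPr eclipsed, tBu–COOH eclipsed, CN–Ph eclipsed; 3.9 + 4.9 + 2.7 = 11.5 kcal/mol.

11.5 kcal/mol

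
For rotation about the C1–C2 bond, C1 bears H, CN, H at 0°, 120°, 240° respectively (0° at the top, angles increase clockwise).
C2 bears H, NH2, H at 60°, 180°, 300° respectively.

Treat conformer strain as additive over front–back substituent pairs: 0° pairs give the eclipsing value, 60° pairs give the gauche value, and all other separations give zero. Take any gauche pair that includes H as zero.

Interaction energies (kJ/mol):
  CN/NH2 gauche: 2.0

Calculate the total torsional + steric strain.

This conformer (staggered): CN–NH2 gauche; 2.0 = 2.0 kJ/mol.

2.0 kJ/mol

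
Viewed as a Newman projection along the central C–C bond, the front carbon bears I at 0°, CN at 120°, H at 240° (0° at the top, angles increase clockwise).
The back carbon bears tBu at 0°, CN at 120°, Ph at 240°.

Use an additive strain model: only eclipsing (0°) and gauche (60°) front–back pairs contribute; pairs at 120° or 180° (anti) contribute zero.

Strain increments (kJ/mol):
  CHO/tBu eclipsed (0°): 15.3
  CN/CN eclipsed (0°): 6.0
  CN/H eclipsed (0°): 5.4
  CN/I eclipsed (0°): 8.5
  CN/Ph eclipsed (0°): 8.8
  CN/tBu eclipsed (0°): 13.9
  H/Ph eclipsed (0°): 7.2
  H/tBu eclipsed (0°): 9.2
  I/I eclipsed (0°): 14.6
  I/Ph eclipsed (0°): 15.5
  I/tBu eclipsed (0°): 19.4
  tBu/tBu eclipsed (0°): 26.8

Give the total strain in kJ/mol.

This conformer (eclipsed): I(0°)/tBu(0°) eclipsed 19.4; CN(120°)/CN(120°) eclipsed 6.0; H(240°)/Ph(240°) eclipsed 7.2 → 32.6 kJ/mol.

32.6 kJ/mol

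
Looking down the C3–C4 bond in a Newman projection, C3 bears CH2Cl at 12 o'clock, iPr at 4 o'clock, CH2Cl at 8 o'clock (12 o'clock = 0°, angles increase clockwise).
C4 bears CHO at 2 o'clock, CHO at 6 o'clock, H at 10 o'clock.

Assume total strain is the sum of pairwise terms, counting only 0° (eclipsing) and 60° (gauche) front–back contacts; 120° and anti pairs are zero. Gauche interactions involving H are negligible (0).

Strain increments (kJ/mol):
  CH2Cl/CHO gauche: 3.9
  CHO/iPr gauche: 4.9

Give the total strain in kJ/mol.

17.6 kJ/mol

This conformer is staggered. CH2Cl at 0° is gauche with CHO at 60° (3.9); iPr at 120° is gauche with CHO at 60° (4.9); iPr at 120° is gauche with CHO at 180° (4.9); CH2Cl at 240° is gauche with CHO at 180° (3.9). Total 17.6 kJ/mol.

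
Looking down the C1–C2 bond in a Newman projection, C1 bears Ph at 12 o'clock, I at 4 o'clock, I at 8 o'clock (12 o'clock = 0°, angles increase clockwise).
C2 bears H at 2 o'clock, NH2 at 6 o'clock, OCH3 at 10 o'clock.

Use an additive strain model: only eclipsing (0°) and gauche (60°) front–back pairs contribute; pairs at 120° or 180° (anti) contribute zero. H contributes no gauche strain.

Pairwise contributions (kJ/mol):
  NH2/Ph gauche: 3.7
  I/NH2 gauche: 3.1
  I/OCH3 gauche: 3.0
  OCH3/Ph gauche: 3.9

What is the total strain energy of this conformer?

This conformer (staggered): Ph(0°)/OCH3(300°) gauche 3.9; I(120°)/NH2(180°) gauche 3.1; I(240°)/NH2(180°) gauche 3.1; I(240°)/OCH3(300°) gauche 3.0 → 13.1 kJ/mol.

13.1 kJ/mol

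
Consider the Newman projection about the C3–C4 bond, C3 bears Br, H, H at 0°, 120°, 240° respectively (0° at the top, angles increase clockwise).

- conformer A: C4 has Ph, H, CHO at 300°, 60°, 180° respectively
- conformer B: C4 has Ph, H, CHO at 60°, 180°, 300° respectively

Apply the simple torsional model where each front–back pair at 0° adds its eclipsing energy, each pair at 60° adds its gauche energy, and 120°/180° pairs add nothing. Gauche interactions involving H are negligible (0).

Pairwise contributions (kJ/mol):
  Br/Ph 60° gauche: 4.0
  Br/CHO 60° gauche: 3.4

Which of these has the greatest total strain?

A (staggered): Br–Ph gauche; 4.0 = 4.0 kJ/mol.
B (staggered): Br–Ph gauche, Br–CHO gauche; 4.0 + 3.4 = 7.4 kJ/mol.
B has the highest total (7.4 kJ/mol).

B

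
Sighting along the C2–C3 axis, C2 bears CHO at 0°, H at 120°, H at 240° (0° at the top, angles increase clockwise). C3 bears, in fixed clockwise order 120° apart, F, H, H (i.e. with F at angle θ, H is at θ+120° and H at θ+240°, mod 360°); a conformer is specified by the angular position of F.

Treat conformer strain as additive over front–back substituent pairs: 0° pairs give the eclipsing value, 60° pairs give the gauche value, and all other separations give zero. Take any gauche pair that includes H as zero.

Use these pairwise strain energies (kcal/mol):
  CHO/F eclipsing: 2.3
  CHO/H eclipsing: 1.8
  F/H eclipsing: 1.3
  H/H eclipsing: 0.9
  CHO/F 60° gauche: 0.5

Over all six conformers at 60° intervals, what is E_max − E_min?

4.1 kcal/mol

F at 0° (eclipsed): CHO–F eclipsed, H–H eclipsed, H–H eclipsed; 2.3 + 0.9 + 0.9 = 4.1 kcal/mol.
F at 60° (staggered): CHO–F gauche; 0.5 = 0.5 kcal/mol.
F at 120° (eclipsed): CHO–H eclipsed, H–F eclipsed, H–H eclipsed; 1.8 + 1.3 + 0.9 = 4.0 kcal/mol.
F at 180° (staggered): no non-H gauche contacts → 0.0 kcal/mol.
F at 240° (eclipsed): CHO–H eclipsed, H–H eclipsed, H–F eclipsed; 1.8 + 0.9 + 1.3 = 4.0 kcal/mol.
F at 300° (staggered): CHO–F gauche; 0.5 = 0.5 kcal/mol.
Max at 0° (4.1 kcal/mol), min at 180° (0.0 kcal/mol); barrier = 4.1 kcal/mol.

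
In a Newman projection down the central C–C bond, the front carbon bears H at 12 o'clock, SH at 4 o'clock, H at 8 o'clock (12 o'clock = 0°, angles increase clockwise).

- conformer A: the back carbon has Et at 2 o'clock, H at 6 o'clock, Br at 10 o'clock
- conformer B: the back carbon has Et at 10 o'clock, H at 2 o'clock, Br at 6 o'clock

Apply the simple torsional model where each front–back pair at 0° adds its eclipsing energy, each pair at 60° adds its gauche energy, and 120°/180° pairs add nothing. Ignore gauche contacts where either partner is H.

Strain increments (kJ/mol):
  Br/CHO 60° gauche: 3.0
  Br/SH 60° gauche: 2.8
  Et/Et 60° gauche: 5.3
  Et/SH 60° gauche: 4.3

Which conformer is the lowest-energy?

B

A (staggered): SH–Et gauche; 4.3 = 4.3 kJ/mol.
B (staggered): SH–Br gauche; 2.8 = 2.8 kJ/mol.
B has the lowest total (2.8 kJ/mol).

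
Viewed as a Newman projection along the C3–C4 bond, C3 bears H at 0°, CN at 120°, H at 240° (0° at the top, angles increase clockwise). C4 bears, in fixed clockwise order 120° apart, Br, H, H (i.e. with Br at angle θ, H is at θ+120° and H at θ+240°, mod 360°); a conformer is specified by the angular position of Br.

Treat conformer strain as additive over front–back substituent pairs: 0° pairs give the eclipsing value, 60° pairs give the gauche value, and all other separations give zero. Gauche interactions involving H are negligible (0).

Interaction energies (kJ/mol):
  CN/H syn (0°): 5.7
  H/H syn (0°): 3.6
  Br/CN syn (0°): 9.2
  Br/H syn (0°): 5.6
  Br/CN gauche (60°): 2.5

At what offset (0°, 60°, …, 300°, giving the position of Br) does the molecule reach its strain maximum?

120°

Br at 0° (eclipsed): H–Br eclipsed, CN–H eclipsed, H–H eclipsed; 5.6 + 5.7 + 3.6 = 14.9 kJ/mol.
Br at 60° (staggered): CN–Br gauche; 2.5 = 2.5 kJ/mol.
Br at 120° (eclipsed): H–H eclipsed, CN–Br eclipsed, H–H eclipsed; 3.6 + 9.2 + 3.6 = 16.4 kJ/mol.
Br at 180° (staggered): CN–Br gauche; 2.5 = 2.5 kJ/mol.
Br at 240° (eclipsed): H–H eclipsed, CN–H eclipsed, H–Br eclipsed; 3.6 + 5.7 + 5.6 = 14.9 kJ/mol.
Br at 300° (staggered): no non-H gauche contacts → 0.0 kJ/mol.
The maximum (16.4 kJ/mol) occurs with Br at 120°.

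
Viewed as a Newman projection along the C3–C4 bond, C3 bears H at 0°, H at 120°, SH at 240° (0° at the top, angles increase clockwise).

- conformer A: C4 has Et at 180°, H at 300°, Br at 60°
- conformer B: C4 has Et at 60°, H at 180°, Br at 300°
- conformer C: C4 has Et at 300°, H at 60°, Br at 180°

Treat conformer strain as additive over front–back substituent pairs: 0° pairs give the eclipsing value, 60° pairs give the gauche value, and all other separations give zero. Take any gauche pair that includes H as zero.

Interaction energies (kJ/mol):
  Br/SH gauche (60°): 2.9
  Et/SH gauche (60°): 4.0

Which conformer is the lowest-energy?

A is staggered. SH at 240° is gauche with Et at 180° (4.0). Total 4.0 kJ/mol.
B is staggered. SH at 240° is gauche with Br at 300° (2.9). Total 2.9 kJ/mol.
C is staggered. SH at 240° is gauche with Et at 300° (4.0); SH at 240° is gauche with Br at 180° (2.9). Total 6.9 kJ/mol.
B has the lowest total (2.9 kJ/mol).

B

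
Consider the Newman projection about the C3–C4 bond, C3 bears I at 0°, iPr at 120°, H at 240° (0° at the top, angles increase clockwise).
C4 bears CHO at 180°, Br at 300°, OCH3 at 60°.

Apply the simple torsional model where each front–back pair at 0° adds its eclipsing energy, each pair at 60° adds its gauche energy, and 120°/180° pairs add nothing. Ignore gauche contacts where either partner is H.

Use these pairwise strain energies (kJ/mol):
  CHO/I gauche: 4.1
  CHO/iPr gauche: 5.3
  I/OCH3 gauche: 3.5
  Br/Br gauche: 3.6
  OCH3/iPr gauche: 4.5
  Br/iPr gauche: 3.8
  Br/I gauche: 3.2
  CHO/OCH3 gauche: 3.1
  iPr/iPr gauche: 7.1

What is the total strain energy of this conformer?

16.5 kJ/mol

This conformer (staggered): I–Br gauche, I–OCH3 gauche, iPr–CHO gauche, iPr–OCH3 gauche; 3.2 + 3.5 + 5.3 + 4.5 = 16.5 kJ/mol.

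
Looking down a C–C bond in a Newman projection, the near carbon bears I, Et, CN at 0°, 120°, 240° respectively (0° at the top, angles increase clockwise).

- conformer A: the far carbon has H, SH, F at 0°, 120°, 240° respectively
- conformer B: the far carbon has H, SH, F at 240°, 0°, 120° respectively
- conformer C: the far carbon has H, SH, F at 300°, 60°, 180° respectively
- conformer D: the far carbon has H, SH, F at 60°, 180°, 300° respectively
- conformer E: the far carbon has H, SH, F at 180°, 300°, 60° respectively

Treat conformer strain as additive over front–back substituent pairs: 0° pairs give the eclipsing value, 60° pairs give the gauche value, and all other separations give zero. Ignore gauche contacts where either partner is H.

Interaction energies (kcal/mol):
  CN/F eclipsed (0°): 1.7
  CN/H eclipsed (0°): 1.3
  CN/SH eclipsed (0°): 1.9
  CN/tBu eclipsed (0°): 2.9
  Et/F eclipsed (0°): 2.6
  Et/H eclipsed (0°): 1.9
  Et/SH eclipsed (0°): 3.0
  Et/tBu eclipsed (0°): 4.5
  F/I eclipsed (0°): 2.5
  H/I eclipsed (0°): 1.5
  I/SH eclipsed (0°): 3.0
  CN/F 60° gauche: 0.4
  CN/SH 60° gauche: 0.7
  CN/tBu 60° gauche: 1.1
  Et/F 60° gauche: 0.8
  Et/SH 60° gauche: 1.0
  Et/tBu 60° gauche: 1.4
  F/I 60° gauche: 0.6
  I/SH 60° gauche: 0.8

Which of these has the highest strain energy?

A (eclipsed): I–H eclipsed, Et–SH eclipsed, CN–F eclipsed; 1.5 + 3.0 + 1.7 = 6.2 kcal/mol.
B (eclipsed): I–SH eclipsed, Et–F eclipsed, CN–H eclipsed; 3.0 + 2.6 + 1.3 = 6.9 kcal/mol.
C (staggered): I–SH gauche, Et–SH gauche, Et–F gauche, CN–F gauche; 0.8 + 1.0 + 0.8 + 0.4 = 3.0 kcal/mol.
D (staggered): I–F gauche, Et–SH gauche, CN–SH gauche, CN–F gauche; 0.6 + 1.0 + 0.7 + 0.4 = 2.7 kcal/mol.
E (staggered): I–SH gauche, I–F gauche, Et–F gauche, CN–SH gauche; 0.8 + 0.6 + 0.8 + 0.7 = 2.9 kcal/mol.
B has the highest total (6.9 kcal/mol).

B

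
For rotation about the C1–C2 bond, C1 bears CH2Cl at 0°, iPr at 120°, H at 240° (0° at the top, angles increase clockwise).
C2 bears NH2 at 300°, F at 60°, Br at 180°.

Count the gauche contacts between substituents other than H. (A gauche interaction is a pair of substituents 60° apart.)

Non-H gauche pairs: CH2Cl(0°)/NH2(300°); CH2Cl(0°)/F(60°); iPr(120°)/F(60°); iPr(120°)/Br(180°) — 4 interactions.

4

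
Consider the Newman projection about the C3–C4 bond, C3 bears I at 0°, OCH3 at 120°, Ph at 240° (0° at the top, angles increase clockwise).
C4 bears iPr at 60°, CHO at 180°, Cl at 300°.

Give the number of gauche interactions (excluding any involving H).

Non-H gauche pairs: I(0°)/iPr(60°); I(0°)/Cl(300°); OCH3(120°)/iPr(60°); OCH3(120°)/CHO(180°); Ph(240°)/CHO(180°); Ph(240°)/Cl(300°) — 6 interactions.

6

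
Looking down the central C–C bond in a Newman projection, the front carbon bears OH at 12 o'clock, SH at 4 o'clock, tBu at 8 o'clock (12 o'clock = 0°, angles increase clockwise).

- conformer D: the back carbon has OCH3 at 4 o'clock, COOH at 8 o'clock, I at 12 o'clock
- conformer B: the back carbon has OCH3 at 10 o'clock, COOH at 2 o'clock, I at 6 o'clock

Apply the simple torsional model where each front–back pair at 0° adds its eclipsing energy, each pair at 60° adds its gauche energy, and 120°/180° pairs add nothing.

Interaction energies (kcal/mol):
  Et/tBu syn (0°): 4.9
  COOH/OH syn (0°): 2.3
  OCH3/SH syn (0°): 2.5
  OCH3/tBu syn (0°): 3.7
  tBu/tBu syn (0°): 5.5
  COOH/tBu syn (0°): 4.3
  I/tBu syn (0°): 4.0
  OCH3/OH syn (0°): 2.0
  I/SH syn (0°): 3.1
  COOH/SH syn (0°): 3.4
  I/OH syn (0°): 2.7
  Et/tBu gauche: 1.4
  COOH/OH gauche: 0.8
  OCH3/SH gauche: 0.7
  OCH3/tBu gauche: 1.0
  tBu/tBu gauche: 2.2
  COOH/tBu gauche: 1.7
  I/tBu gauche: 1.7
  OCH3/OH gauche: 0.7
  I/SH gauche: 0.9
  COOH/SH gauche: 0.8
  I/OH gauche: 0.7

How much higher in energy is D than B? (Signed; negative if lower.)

D (eclipsed): OH(0°)/I(0°) eclipsed 2.7; SH(120°)/OCH3(120°) eclipsed 2.5; tBu(240°)/COOH(240°) eclipsed 4.3 → 9.5 kcal/mol.
B (staggered): OH(0°)/OCH3(300°) gauche 0.7; OH(0°)/COOH(60°) gauche 0.8; SH(120°)/COOH(60°) gauche 0.8; SH(120°)/I(180°) gauche 0.9; tBu(240°)/OCH3(300°) gauche 1.0; tBu(240°)/I(180°) gauche 1.7 → 5.9 kcal/mol.
E(D) − E(B) = 9.5 − 5.9 = +3.6 kcal/mol.

+3.6 kcal/mol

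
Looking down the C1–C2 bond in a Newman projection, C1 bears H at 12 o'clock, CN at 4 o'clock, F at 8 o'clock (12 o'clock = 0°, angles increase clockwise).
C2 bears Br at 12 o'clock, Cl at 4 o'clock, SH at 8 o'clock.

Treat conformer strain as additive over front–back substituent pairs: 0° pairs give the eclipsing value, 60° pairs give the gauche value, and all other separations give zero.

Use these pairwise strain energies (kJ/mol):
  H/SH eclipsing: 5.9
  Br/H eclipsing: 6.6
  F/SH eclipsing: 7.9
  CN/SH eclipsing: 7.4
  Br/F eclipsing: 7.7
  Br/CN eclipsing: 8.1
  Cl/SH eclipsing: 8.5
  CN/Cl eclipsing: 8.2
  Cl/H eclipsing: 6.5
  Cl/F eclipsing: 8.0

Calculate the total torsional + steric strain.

22.7 kJ/mol

This conformer is eclipsed. H at 0° is eclipsed with Br at 0° (6.6); CN at 120° is eclipsed with Cl at 120° (8.2); F at 240° is eclipsed with SH at 240° (7.9). Total 22.7 kJ/mol.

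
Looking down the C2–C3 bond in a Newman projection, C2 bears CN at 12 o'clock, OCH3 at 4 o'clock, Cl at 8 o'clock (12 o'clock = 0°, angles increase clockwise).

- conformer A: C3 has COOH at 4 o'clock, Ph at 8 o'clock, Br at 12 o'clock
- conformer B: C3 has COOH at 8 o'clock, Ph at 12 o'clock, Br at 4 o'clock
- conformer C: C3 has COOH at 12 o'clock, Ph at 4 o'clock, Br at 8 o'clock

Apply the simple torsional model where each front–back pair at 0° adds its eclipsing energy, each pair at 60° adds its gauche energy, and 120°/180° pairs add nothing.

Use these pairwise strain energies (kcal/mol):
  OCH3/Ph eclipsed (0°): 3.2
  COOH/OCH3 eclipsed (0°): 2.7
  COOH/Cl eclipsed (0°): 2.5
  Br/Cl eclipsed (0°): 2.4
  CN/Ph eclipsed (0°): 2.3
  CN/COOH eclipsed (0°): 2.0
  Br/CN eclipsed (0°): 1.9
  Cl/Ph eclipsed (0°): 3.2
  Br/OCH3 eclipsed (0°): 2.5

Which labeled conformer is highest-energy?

A

A (eclipsed): CN–Br eclipsed, OCH3–COOH eclipsed, Cl–Ph eclipsed; 1.9 + 2.7 + 3.2 = 7.8 kcal/mol.
B (eclipsed): CN–Ph eclipsed, OCH3–Br eclipsed, Cl–COOH eclipsed; 2.3 + 2.5 + 2.5 = 7.3 kcal/mol.
C (eclipsed): CN–COOH eclipsed, OCH3–Ph eclipsed, Cl–Br eclipsed; 2.0 + 3.2 + 2.4 = 7.6 kcal/mol.
A has the highest total (7.8 kcal/mol).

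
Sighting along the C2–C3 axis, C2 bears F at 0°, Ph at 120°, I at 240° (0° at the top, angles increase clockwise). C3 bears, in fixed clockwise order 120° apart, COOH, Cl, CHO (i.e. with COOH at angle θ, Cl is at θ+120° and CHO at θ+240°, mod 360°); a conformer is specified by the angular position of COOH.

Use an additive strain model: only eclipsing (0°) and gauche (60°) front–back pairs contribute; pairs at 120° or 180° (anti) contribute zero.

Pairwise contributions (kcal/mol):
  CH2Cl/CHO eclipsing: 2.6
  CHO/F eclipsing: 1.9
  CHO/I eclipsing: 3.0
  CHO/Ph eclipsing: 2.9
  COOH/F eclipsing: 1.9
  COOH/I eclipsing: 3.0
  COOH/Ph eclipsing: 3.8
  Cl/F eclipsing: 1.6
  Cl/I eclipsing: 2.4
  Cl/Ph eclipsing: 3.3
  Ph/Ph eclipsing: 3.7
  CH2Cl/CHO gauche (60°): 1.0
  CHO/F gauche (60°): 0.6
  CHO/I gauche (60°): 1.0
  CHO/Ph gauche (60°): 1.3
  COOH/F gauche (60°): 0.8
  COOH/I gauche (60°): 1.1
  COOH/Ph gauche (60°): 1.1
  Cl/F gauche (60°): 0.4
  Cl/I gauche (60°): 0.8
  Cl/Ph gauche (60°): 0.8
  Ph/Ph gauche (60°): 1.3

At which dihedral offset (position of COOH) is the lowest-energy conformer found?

60°

COOH at 0° is eclipsed. F at 0° is eclipsed with COOH at 0° (1.9); Ph at 120° is eclipsed with Cl at 120° (3.3); I at 240° is eclipsed with CHO at 240° (3.0). Total 8.2 kcal/mol.
COOH at 60° is staggered. F at 0° is gauche with COOH at 60° (0.8); F at 0° is gauche with CHO at 300° (0.6); Ph at 120° is gauche with COOH at 60° (1.1); Ph at 120° is gauche with Cl at 180° (0.8); I at 240° is gauche with Cl at 180° (0.8); I at 240° is gauche with CHO at 300° (1.0). Total 5.1 kcal/mol.
COOH at 120° is eclipsed. F at 0° is eclipsed with CHO at 0° (1.9); Ph at 120° is eclipsed with COOH at 120° (3.8); I at 240° is eclipsed with Cl at 240° (2.4). Total 8.1 kcal/mol.
COOH at 180° is staggered. F at 0° is gauche with Cl at 300° (0.4); F at 0° is gauche with CHO at 60° (0.6); Ph at 120° is gauche with COOH at 180° (1.1); Ph at 120° is gauche with CHO at 60° (1.3); I at 240° is gauche with COOH at 180° (1.1); I at 240° is gauche with Cl at 300° (0.8). Total 5.3 kcal/mol.
COOH at 240° is eclipsed. F at 0° is eclipsed with Cl at 0° (1.6); Ph at 120° is eclipsed with CHO at 120° (2.9); I at 240° is eclipsed with COOH at 240° (3.0). Total 7.5 kcal/mol.
COOH at 300° is staggered. F at 0° is gauche with COOH at 300° (0.8); F at 0° is gauche with Cl at 60° (0.4); Ph at 120° is gauche with Cl at 60° (0.8); Ph at 120° is gauche with CHO at 180° (1.3); I at 240° is gauche with COOH at 300° (1.1); I at 240° is gauche with CHO at 180° (1.0). Total 5.4 kcal/mol.
The minimum (5.1 kcal/mol) occurs with COOH at 60°.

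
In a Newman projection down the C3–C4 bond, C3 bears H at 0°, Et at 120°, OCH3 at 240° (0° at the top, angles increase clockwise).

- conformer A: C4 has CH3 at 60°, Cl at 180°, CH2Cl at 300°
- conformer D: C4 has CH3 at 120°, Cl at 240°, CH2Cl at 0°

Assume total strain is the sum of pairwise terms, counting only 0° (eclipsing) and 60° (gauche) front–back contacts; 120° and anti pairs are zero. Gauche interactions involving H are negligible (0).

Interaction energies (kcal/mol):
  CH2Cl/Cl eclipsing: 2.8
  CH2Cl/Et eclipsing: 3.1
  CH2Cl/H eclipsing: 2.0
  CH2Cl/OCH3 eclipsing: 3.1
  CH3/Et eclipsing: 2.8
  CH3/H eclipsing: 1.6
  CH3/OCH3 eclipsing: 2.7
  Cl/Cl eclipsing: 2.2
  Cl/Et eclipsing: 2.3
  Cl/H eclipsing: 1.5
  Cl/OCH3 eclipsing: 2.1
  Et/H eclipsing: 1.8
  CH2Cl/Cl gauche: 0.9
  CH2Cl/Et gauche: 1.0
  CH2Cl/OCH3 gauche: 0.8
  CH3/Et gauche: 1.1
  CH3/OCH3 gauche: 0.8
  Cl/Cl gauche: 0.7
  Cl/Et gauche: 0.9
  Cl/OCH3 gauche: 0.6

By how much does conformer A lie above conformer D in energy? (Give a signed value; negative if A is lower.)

-3.5 kcal/mol

A (staggered): Et–CH3 gauche, Et–Cl gauche, OCH3–Cl gauche, OCH3–CH2Cl gauche; 1.1 + 0.9 + 0.6 + 0.8 = 3.4 kcal/mol.
D (eclipsed): H–CH2Cl eclipsed, Et–CH3 eclipsed, OCH3–Cl eclipsed; 2.0 + 2.8 + 2.1 = 6.9 kcal/mol.
E(A) − E(D) = 3.4 − 6.9 = -3.5 kcal/mol.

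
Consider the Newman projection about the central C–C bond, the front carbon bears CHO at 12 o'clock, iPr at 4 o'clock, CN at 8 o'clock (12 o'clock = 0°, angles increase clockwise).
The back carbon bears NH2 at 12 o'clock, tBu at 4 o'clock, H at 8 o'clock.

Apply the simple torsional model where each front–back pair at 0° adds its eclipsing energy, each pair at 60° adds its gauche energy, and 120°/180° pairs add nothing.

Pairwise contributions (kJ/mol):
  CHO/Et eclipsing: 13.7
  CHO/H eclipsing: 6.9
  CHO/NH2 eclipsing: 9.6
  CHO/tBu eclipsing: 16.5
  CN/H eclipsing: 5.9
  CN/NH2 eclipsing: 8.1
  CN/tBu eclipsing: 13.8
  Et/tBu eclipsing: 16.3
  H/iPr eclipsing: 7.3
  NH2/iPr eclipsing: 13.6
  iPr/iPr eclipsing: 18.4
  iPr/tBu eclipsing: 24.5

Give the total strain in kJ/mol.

40.0 kJ/mol

This conformer (eclipsed): CHO–NH2 eclipsed, iPr–tBu eclipsed, CN–H eclipsed; 9.6 + 24.5 + 5.9 = 40.0 kJ/mol.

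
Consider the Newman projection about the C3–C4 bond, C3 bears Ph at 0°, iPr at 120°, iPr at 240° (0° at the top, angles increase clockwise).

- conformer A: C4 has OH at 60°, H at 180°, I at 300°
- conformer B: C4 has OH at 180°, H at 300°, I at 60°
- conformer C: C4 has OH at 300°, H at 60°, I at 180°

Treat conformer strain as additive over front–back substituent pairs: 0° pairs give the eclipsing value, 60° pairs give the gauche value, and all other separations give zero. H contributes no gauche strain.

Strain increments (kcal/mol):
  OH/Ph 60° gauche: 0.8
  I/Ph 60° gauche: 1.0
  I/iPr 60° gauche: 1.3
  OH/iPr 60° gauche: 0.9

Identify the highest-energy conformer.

C

A (staggered): Ph–OH gauche, Ph–I gauche, iPr–OH gauche, iPr–I gauche; 0.8 + 1.0 + 0.9 + 1.3 = 4.0 kcal/mol.
B (staggered): Ph–I gauche, iPr–OH gauche, iPr–I gauche, iPr–OH gauche; 1.0 + 0.9 + 1.3 + 0.9 = 4.1 kcal/mol.
C (staggered): Ph–OH gauche, iPr–I gauche, iPr–OH gauche, iPr–I gauche; 0.8 + 1.3 + 0.9 + 1.3 = 4.3 kcal/mol.
C has the highest total (4.3 kcal/mol).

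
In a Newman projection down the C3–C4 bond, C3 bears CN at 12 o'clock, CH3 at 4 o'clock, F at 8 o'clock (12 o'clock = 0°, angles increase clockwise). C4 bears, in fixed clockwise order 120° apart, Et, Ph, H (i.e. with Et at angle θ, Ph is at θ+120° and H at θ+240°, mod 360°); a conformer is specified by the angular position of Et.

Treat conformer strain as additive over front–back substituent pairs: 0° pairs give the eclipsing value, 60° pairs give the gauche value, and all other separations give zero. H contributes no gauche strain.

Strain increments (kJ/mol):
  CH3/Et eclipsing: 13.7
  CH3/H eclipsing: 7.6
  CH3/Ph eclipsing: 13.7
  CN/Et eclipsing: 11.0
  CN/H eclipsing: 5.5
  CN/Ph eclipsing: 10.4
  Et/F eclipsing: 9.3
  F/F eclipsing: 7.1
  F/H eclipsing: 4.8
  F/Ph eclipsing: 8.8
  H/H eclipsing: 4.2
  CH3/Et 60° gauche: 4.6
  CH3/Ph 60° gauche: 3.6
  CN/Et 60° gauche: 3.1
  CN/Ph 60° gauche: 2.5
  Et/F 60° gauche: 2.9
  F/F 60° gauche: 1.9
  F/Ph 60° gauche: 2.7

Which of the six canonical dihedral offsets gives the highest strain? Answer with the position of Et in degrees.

Et at 0° is eclipsed. CN at 0° is eclipsed with Et at 0° (11.0); CH3 at 120° is eclipsed with Ph at 120° (13.7); F at 240° is eclipsed with H at 240° (4.8). Total 29.5 kJ/mol.
Et at 60° is staggered. CN at 0° is gauche with Et at 60° (3.1); CH3 at 120° is gauche with Et at 60° (4.6); CH3 at 120° is gauche with Ph at 180° (3.6); F at 240° is gauche with Ph at 180° (2.7). Total 14.0 kJ/mol.
Et at 120° is eclipsed. CN at 0° is eclipsed with H at 0° (5.5); CH3 at 120° is eclipsed with Et at 120° (13.7); F at 240° is eclipsed with Ph at 240° (8.8). Total 28.0 kJ/mol.
Et at 180° is staggered. CN at 0° is gauche with Ph at 300° (2.5); CH3 at 120° is gauche with Et at 180° (4.6); F at 240° is gauche with Et at 180° (2.9); F at 240° is gauche with Ph at 300° (2.7). Total 12.7 kJ/mol.
Et at 240° is eclipsed. CN at 0° is eclipsed with Ph at 0° (10.4); CH3 at 120° is eclipsed with H at 120° (7.6); F at 240° is eclipsed with Et at 240° (9.3). Total 27.3 kJ/mol.
Et at 300° is staggered. CN at 0° is gauche with Et at 300° (3.1); CN at 0° is gauche with Ph at 60° (2.5); CH3 at 120° is gauche with Ph at 60° (3.6); F at 240° is gauche with Et at 300° (2.9). Total 12.1 kJ/mol.
The maximum (29.5 kJ/mol) occurs with Et at 0°.

0°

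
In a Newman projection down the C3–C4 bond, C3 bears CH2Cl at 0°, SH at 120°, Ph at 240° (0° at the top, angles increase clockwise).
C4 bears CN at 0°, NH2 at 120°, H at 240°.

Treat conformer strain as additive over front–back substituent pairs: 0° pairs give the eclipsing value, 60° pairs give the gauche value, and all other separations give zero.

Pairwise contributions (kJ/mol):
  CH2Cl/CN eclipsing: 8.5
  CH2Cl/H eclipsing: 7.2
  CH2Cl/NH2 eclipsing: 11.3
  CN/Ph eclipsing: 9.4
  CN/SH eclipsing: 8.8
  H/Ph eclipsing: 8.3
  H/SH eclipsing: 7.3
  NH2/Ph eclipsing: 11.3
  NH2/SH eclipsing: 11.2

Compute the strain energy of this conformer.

28.0 kJ/mol

This conformer (eclipsed): CH2Cl(0°)/CN(0°) eclipsed 8.5; SH(120°)/NH2(120°) eclipsed 11.2; Ph(240°)/H(240°) eclipsed 8.3 → 28.0 kJ/mol.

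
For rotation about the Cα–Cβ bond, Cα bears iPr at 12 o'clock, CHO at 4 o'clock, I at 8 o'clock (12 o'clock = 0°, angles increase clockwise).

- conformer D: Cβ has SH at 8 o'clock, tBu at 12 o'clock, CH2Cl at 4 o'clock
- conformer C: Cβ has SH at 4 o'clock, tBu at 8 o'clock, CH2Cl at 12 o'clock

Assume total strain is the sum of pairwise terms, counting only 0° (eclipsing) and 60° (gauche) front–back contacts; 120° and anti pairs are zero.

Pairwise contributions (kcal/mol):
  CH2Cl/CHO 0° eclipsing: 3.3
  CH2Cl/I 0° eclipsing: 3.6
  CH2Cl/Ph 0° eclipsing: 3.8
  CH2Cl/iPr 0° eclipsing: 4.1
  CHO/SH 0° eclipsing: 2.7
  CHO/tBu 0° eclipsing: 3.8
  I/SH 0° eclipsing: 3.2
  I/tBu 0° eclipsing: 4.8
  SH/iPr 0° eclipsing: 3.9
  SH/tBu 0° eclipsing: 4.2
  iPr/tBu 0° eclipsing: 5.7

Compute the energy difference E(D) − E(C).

D (eclipsed): iPr–tBu eclipsed, CHO–CH2Cl eclipsed, I–SH eclipsed; 5.7 + 3.3 + 3.2 = 12.2 kcal/mol.
C (eclipsed): iPr–CH2Cl eclipsed, CHO–SH eclipsed, I–tBu eclipsed; 4.1 + 2.7 + 4.8 = 11.6 kcal/mol.
E(D) − E(C) = 12.2 − 11.6 = +0.6 kcal/mol.

+0.6 kcal/mol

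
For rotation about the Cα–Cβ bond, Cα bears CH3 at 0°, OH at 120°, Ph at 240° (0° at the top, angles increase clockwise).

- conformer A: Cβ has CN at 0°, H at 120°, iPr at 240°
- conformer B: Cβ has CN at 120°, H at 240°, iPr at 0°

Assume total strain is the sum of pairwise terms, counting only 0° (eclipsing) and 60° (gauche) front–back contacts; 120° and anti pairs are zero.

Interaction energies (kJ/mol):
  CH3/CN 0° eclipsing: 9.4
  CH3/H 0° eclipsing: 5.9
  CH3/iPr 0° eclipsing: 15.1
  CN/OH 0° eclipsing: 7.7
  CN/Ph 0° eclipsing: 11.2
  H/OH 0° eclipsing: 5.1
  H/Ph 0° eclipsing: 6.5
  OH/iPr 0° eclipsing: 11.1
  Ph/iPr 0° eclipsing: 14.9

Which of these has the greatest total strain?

A (eclipsed): CH3–CN eclipsed, OH–H eclipsed, Ph–iPr eclipsed; 9.4 + 5.1 + 14.9 = 29.4 kJ/mol.
B (eclipsed): CH3–iPr eclipsed, OH–CN eclipsed, Ph–H eclipsed; 15.1 + 7.7 + 6.5 = 29.3 kJ/mol.
A has the highest total (29.4 kJ/mol).

A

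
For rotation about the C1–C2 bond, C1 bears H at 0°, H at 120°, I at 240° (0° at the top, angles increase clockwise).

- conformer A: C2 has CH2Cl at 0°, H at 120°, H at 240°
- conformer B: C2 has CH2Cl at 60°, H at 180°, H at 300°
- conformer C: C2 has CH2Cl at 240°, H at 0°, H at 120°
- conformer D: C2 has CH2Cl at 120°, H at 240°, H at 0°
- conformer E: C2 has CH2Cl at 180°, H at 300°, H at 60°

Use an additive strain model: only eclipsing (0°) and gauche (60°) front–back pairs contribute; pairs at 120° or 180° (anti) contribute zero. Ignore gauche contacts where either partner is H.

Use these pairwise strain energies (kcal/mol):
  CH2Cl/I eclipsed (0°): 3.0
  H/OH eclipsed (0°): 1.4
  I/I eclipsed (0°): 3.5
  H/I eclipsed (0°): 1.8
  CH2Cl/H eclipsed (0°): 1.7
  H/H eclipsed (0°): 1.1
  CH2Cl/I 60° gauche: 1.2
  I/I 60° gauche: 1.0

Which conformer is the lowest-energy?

B

A (eclipsed): H–CH2Cl eclipsed, H–H eclipsed, I–H eclipsed; 1.7 + 1.1 + 1.8 = 4.6 kcal/mol.
B (staggered): no non-H gauche contacts → 0.0 kcal/mol.
C (eclipsed): H–H eclipsed, H–H eclipsed, I–CH2Cl eclipsed; 1.1 + 1.1 + 3.0 = 5.2 kcal/mol.
D (eclipsed): H–H eclipsed, H–CH2Cl eclipsed, I–H eclipsed; 1.1 + 1.7 + 1.8 = 4.6 kcal/mol.
E (staggered): I–CH2Cl gauche; 1.2 = 1.2 kcal/mol.
B has the lowest total (0.0 kcal/mol).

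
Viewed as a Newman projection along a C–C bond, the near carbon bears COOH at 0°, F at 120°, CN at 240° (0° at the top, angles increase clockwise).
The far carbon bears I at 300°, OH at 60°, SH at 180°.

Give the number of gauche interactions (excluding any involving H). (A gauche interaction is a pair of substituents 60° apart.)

Non-H gauche pairs: COOH(0°)/I(300°); COOH(0°)/OH(60°); F(120°)/OH(60°); F(120°)/SH(180°); CN(240°)/I(300°); CN(240°)/SH(180°) — 6 interactions.

6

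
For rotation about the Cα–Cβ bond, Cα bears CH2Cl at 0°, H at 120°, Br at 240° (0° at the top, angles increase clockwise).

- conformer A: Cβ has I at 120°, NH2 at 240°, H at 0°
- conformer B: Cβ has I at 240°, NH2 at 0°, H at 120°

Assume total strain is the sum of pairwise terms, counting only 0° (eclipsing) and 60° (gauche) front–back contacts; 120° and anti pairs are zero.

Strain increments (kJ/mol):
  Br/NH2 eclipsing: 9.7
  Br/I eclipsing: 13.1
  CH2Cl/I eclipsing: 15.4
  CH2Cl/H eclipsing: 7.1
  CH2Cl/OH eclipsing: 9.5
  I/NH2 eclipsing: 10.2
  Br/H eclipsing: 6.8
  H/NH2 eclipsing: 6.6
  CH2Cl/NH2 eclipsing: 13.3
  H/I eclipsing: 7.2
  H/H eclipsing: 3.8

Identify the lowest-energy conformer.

A (eclipsed): CH2Cl–H eclipsed, H–I eclipsed, Br–NH2 eclipsed; 7.1 + 7.2 + 9.7 = 24.0 kJ/mol.
B (eclipsed): CH2Cl–NH2 eclipsed, H–H eclipsed, Br–I eclipsed; 13.3 + 3.8 + 13.1 = 30.2 kJ/mol.
A has the lowest total (24.0 kJ/mol).

A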